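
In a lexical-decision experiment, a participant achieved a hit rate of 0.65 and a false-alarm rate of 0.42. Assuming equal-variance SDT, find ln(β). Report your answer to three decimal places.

z(H) = 0.3853
z(FA) = -0.2019
ln β = −½·[z(H)² − z(FA)²] = −0.5 × (0.1485 − 0.0408) = -0.05385

ln β = -0.054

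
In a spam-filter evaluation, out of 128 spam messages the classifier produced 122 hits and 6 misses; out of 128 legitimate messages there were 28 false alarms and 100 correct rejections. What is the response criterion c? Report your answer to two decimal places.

H = 122/128 = 0.9531
FA = 28/128 = 0.2188
Φ⁻¹(0.9531) = 1.676, Φ⁻¹(0.2188) = -0.776
c = −½·[z(H) + z(FA)] = −0.5 × (1.676 + (-0.776)) = -0.450
c < 0: the classifier has a liberal response bias.

c = -0.45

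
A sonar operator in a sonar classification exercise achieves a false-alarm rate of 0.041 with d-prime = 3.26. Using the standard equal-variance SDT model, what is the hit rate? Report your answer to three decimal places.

hit rate = 0.936

z(false-alarm rate) = z(0.041) = -1.7392
z(H) = z(FA) + d' = -1.7392 + 3.26 = 1.5208
hit rate = Φ(1.5208) = 0.9358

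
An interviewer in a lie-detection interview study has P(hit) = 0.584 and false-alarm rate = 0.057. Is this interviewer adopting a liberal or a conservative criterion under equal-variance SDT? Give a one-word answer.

conservative

z(H) = 0.212, z(FA) = -1.580
c = −½·(z(H) + z(FA)) = 0.684
c > 0 → conservative criterion (biased toward responding “no”).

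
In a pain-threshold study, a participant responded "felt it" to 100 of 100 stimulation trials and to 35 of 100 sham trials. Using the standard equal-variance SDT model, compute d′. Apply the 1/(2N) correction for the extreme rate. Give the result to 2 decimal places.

d′ = 2.96

The hit rate is 100/100 = 1, so apply the 1/(2N) correction: H → 1 − 1/(2·100) = 0.99500.
z(H) = z(0.99500) = 2.576
z(FA) = z(0.35000) = -0.385
d' = 2.576 − (-0.385) = 2.961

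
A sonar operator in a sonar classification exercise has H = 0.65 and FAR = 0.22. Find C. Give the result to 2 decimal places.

C = 0.19

z(H) = z(0.65) = 0.3853
z(FA) = z(0.22) = -0.7722
c = −½·[z(H) + z(FA)] = −0.5 × (0.3853 + (-0.7722)) = 0.19345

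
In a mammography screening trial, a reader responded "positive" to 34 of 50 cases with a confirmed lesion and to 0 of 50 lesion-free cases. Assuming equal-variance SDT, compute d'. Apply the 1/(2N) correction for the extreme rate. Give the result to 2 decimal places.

The false-alarm rate is 0/50 = 0, so apply the 1/(2N) correction: FA → 1/(2·50) = 0.01000.
z(H) = z(0.68000) = 0.468
z(FA) = z(0.01000) = -2.326
d' = 0.468 − (-2.326) = 2.794

d' = 2.79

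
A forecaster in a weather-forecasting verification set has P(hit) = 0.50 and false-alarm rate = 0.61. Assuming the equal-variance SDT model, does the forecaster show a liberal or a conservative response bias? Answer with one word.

z(H) = 0.000, z(FA) = 0.279
c = −½·(z(H) + z(FA)) = -0.1395
c < 0 → liberal criterion (biased toward responding “yes”).

liberal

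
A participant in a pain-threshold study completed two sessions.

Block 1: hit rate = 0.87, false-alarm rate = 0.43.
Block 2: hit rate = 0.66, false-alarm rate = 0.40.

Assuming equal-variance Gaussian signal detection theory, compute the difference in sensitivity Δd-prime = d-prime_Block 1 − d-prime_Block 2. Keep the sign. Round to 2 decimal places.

Block 1: z(0.87) = 1.126, z(0.43) = -0.176, d' = 1.302
Block 2: z(0.66) = 0.412, z(0.40) = -0.253, d' = 0.665
Δd' = d'_Block 1 − d'_Block 2 = 1.302 − 0.665 = 0.637
Block 1 has the higher sensitivity.

Δd-prime = 0.64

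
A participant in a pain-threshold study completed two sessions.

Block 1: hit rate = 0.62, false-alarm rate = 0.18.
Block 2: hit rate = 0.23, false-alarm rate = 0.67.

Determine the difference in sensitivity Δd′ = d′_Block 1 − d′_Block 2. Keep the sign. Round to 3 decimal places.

Block 1: z(0.62) = 0.3055, z(0.18) = -0.9154, d' = 1.2209
Block 2: z(0.23) = -0.7388, z(0.67) = 0.4399, d' = -1.1787
Δd' = d'_Block 1 − d'_Block 2 = 1.2209 − (-1.1787) = 2.3996
Block 1 has the higher sensitivity.

Δd′ = 2.400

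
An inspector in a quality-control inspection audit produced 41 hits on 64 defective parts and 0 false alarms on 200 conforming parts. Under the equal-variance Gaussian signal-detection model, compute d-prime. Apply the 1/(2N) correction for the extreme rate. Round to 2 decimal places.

d-prime = 3.17

The false-alarm rate is 0/200 = 0, so apply the 1/(2N) correction: FA → 1/(2·200) = 0.00250.
z(H) = z(0.64062) = 0.360
z(FA) = z(0.00250) = -2.807
d' = 0.360 − (-2.807) = 3.167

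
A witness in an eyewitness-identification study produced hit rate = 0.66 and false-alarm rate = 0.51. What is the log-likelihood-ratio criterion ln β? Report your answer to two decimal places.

ln β = -0.08

Φ⁻¹(0.66) = 0.412, Φ⁻¹(0.51) = 0.025
ln β = −½·[z(H)² − z(FA)²] = −0.5 × (0.170 − 0.001) = -0.0845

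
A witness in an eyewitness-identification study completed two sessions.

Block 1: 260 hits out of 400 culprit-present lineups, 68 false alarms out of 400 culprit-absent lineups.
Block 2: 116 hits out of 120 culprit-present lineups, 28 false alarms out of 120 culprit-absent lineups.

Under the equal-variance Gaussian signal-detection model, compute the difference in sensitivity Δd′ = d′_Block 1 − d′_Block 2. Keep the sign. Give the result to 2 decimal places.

Δd′ = -1.22

Block 1: z(0.6500) = 0.385, z(0.1700) = -0.954, d' = 1.339
Block 2: z(0.9667) = 1.834, z(0.2333) = -0.728, d' = 2.562
Δd' = d'_Block 1 − d'_Block 2 = 1.339 − 2.562 = -1.223
Block 2 has the higher sensitivity.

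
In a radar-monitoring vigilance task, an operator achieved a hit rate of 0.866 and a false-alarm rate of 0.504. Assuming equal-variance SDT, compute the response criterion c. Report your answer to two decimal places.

c = -0.56

z(H) = z(0.866) = 1.1077
z(FA) = z(0.504) = 0.0100
c = −½·[z(H) + z(FA)] = −0.5 × (1.1077 + 0.0100) = -0.55885
c < 0: the operator has a liberal response bias.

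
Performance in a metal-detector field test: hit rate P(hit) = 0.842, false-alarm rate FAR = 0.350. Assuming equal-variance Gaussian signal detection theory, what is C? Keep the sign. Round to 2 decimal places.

z(H) = z(0.842) = 1.003
z(FA) = z(0.350) = -0.385
c = −½·[z(H) + z(FA)] = −0.5 × (1.003 + (-0.385)) = -0.309

C = -0.31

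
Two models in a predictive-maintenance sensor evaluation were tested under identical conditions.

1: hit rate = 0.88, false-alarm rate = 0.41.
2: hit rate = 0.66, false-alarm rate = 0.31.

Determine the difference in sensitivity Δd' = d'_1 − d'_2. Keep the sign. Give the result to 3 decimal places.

1: z(0.88) = 1.1750, z(0.41) = -0.2275, d' = 1.4025
2: z(0.66) = 0.4125, z(0.31) = -0.4959, d' = 0.9084
Δd' = d'_1 − d'_2 = 1.4025 − 0.9084 = 0.4941
1 has the higher sensitivity.

Δd' = 0.494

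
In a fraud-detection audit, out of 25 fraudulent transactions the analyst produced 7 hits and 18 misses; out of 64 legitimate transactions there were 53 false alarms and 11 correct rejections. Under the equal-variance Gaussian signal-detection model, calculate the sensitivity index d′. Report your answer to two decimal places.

d′ = -1.53

H = 7/25 = 0.2800
FA = 53/64 = 0.8281
z(0.2800) = -0.5828, z(0.8281) = 0.9467
d' = z(H) − z(FA) = -0.5828 − 0.9467 = -1.5295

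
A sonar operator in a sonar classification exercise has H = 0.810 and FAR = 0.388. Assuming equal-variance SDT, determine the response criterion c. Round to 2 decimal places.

c = -0.30

Φ⁻¹(0.810) = 0.878, Φ⁻¹(0.388) = -0.285
c = −½·[z(H) + z(FA)] = −0.5 × (0.878 + (-0.285)) = -0.2965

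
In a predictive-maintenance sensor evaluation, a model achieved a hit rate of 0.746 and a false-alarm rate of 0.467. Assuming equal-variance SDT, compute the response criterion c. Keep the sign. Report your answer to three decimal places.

z(H) = z(0.746) = 0.6620
z(FA) = z(0.467) = -0.0828
c = −½·[z(H) + z(FA)] = −0.5 × (0.6620 + (-0.0828)) = -0.2896
c < 0: the model has a liberal response bias.

c = -0.290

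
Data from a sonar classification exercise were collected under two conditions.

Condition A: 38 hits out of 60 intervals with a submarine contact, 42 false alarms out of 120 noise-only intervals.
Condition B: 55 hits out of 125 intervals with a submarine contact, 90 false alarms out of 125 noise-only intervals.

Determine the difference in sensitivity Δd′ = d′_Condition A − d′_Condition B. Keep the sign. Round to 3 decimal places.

Δd′ = 1.460

Condition A: z(0.6333) = 0.3406, z(0.3500) = -0.3853, d' = 0.7259
Condition B: z(0.4400) = -0.1510, z(0.7200) = 0.5828, d' = -0.7338
Δd' = d'_Condition A − d'_Condition B = 0.7259 − (-0.7338) = 1.4597
Condition A has the higher sensitivity.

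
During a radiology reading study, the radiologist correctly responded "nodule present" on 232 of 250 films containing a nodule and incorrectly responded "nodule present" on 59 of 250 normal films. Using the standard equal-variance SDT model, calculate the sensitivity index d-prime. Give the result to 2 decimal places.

d-prime = 2.18

H = 232/250 = 0.9280
FA = 59/250 = 0.2360
z(0.9280) = 1.461, z(0.2360) = -0.719
d' = z(H) − z(FA) = 1.461 − (-0.719) = 2.180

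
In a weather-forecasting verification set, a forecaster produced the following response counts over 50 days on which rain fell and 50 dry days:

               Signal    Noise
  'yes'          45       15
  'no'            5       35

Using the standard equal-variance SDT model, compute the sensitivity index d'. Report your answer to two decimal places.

d' = 1.81

H = 45/50 = 0.9000
FA = 15/50 = 0.3000
Φ⁻¹(H) = Φ⁻¹(0.9000) = 1.2816
Φ⁻¹(FA) = Φ⁻¹(0.3000) = -0.5244
d' = z(H) − z(FA) = 1.2816 − (-0.5244) = 1.8060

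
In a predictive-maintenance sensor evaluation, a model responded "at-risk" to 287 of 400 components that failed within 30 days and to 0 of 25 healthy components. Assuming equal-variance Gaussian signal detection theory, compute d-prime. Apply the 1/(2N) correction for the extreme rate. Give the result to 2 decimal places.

The false-alarm rate is 0/25 = 0, so apply the 1/(2N) correction: FA → 1/(2·25) = 0.02000.
z(H) = z(0.71750) = 0.575
z(FA) = z(0.02000) = -2.054
d' = 0.575 − (-2.054) = 2.629

d-prime = 2.63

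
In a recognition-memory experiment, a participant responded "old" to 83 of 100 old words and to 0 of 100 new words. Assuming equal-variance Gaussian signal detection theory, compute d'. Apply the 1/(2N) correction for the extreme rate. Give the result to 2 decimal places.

The false-alarm rate is 0/100 = 0, so apply the 1/(2N) correction: FA → 1/(2·100) = 0.00500.
z(H) = z(0.83000) = 0.954
z(FA) = z(0.00500) = -2.576
d' = 0.954 − (-2.576) = 3.530

d' = 3.53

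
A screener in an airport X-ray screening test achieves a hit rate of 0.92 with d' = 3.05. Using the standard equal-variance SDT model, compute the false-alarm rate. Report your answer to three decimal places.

false-alarm rate = 0.050

z(hit rate) = z(0.92) = 1.4051
z(FA) = z(H) − d' = 1.4051 − 3.05 = -1.6449
false-alarm rate = Φ(-1.6449) = 0.0500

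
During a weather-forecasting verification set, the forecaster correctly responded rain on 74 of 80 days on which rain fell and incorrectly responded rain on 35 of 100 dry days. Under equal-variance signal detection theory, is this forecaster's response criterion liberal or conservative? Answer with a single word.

liberal

z(H) = 1.440, z(FA) = -0.385
c = −½·(z(H) + z(FA)) = -0.5275
c < 0 → liberal criterion (biased toward responding “yes”).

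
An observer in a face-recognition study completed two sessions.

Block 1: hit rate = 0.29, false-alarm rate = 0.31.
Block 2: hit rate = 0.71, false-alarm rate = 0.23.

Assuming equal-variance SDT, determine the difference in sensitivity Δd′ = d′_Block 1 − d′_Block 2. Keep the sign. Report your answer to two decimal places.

Block 1: z(0.29) = -0.553, z(0.31) = -0.496, d' = -0.057
Block 2: z(0.71) = 0.553, z(0.23) = -0.739, d' = 1.292
Δd' = d'_Block 1 − d'_Block 2 = -0.057 − 1.292 = -1.349
Block 2 has the higher sensitivity.

Δd′ = -1.35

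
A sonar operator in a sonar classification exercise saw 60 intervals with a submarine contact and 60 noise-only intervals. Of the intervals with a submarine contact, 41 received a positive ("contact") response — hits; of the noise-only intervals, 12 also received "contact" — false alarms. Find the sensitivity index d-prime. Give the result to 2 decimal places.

d-prime = 1.32

H = 41/60 = 0.6833
FA = 12/60 = 0.2000
Φ⁻¹(H) = Φ⁻¹(0.6833) = 0.4769
Φ⁻¹(FA) = Φ⁻¹(0.2000) = -0.8416
d' = z(H) − z(FA) = 0.4769 − (-0.8416) = 1.3185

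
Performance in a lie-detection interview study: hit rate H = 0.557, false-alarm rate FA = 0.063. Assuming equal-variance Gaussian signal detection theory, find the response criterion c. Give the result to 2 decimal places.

c = 0.69

z(0.557) = 0.143, z(0.063) = -1.530
c = −½·[z(H) + z(FA)] = −0.5 × (0.143 + (-1.530)) = 0.6935
c > 0: the interviewer has a conservative response bias.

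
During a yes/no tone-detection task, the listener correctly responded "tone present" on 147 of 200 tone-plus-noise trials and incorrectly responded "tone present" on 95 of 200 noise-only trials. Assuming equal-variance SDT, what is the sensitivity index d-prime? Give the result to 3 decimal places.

d-prime = 0.691

H = 147/200 = 0.7350
FA = 95/200 = 0.4750
z(H) = z(0.7350) = 0.6280
z(FA) = z(0.4750) = -0.0627
d' = z(H) − z(FA) = 0.6280 − (-0.0627) = 0.6907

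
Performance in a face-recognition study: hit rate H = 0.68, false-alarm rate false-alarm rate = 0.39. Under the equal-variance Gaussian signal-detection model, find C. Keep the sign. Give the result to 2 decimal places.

C = -0.09

z(H) = z(0.68) = 0.468
z(FA) = z(0.39) = -0.279
c = −½·[z(H) + z(FA)] = −0.5 × (0.468 + (-0.279)) = -0.0945
c < 0: the observer has a liberal response bias.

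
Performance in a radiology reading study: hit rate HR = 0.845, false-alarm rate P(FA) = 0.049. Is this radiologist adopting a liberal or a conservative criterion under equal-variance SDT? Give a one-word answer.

conservative

z(H) = 1.015, z(FA) = -1.655
c = −½·(z(H) + z(FA)) = 0.320
c > 0 → conservative criterion (biased toward responding “no”).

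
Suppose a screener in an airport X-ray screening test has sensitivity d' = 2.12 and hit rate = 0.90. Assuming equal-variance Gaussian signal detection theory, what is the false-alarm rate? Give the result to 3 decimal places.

z(hit rate) = z(0.90) = 1.2816
z(FA) = z(H) − d' = 1.2816 − 2.12 = -0.8384
false-alarm rate = Φ(-0.8384) = 0.2009

false-alarm rate = 0.201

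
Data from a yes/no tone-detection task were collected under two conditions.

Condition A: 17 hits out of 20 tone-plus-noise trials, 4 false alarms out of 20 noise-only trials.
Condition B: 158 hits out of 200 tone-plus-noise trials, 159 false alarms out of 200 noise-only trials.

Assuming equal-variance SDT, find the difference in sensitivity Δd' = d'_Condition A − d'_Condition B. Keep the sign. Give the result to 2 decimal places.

Δd' = 1.90

Condition A: z(0.8500) = 1.036, z(0.2000) = -0.842, d' = 1.878
Condition B: z(0.7900) = 0.806, z(0.7950) = 0.824, d' = -0.018
Δd' = d'_Condition A − d'_Condition B = 1.878 − (-0.018) = 1.896
Condition A has the higher sensitivity.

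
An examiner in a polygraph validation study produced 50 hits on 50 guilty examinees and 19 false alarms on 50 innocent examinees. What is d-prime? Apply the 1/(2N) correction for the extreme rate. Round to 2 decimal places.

d-prime = 2.63

The hit rate is 50/50 = 1, so apply the 1/(2N) correction: H → 1 − 1/(2·50) = 0.99000.
z(H) = z(0.99000) = 2.326
z(FA) = z(0.38000) = -0.305
d' = 2.326 − (-0.305) = 2.631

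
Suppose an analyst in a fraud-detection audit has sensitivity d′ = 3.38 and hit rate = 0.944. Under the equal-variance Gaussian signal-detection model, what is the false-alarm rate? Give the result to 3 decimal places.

z(hit rate) = z(0.944) = 1.5893
z(FA) = z(H) − d' = 1.5893 − 3.38 = -1.7907
false-alarm rate = Φ(-1.7907) = 0.0367

false-alarm rate = 0.037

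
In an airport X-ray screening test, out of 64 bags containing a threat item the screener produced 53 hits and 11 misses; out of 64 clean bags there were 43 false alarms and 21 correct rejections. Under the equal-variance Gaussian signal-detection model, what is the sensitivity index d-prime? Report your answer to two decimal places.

H = 53/64 = 0.8281
FA = 43/64 = 0.6719
z(H) = 0.9467
z(FA) = 0.4452
d' = z(H) − z(FA) = 0.9467 − 0.4452 = 0.5015

d-prime = 0.50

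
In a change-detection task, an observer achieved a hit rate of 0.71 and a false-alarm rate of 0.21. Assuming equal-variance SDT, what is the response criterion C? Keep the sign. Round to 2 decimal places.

z(H) = 0.553
z(FA) = -0.806
c = −½·[z(H) + z(FA)] = −0.5 × (0.553 + (-0.806)) = 0.1265

C = 0.13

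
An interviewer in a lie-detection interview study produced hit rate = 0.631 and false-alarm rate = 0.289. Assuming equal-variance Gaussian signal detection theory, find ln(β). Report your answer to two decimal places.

z(H) = 0.335
z(FA) = -0.556
ln β = −½·[z(H)² − z(FA)²] = −0.5 × (0.112 − 0.309) = 0.0985

ln β = 0.10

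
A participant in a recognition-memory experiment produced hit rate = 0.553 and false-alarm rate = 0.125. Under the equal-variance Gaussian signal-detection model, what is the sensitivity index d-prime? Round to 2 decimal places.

d-prime = 1.28

z(0.553) = 0.133, z(0.125) = -1.150
d' = z(H) − z(FA) = 0.133 − (-1.150) = 1.283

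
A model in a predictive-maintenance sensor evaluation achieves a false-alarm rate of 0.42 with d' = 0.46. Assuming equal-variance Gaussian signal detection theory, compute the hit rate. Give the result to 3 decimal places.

z(false-alarm rate) = z(0.42) = -0.2019
z(H) = z(FA) + d' = -0.2019 + 0.46 = 0.2581
hit rate = Φ(0.2581) = 0.6018

hit rate = 0.602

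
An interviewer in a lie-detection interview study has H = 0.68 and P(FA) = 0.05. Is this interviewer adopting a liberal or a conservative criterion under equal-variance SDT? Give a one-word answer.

conservative

z(H) = 0.468, z(FA) = -1.645
c = −½·(z(H) + z(FA)) = 0.5885
c > 0 → conservative criterion (biased toward responding “no”).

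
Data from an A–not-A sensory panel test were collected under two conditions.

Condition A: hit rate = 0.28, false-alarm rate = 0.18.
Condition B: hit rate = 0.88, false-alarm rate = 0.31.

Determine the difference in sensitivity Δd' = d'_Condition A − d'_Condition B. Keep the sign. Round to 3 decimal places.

Δd' = -1.338

Condition A: z(0.28) = -0.5828, z(0.18) = -0.9154, d' = 0.3326
Condition B: z(0.88) = 1.1750, z(0.31) = -0.4959, d' = 1.6709
Δd' = d'_Condition A − d'_Condition B = 0.3326 − 1.6709 = -1.3383
Condition B has the higher sensitivity.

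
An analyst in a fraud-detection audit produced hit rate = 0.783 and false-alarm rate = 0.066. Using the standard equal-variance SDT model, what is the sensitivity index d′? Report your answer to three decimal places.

d′ = 2.289

z(H) = z(0.783) = 0.7824
z(FA) = z(0.066) = -1.5063
d' = z(H) − z(FA) = 0.7824 − (-1.5063) = 2.2887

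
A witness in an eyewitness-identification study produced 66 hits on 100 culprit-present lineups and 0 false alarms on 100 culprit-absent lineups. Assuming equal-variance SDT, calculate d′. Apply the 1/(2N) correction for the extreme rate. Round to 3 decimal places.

The false-alarm rate is 0/100 = 0, so apply the 1/(2N) correction: FA → 1/(2·100) = 0.00500.
z(H) = z(0.66000) = 0.4125
z(FA) = z(0.00500) = -2.5758
d' = 0.4125 − (-2.5758) = 2.9883

d′ = 2.988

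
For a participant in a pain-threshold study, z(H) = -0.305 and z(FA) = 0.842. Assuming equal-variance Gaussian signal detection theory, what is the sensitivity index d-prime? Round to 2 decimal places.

d' = z(H) − z(FA) = -0.305 − 0.842 = -1.147

d-prime = -1.15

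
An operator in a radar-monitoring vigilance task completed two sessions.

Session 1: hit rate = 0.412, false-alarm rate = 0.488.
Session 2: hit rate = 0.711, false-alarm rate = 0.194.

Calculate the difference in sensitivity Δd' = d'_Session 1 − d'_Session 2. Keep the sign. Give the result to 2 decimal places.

Δd' = -1.61

Session 1: z(0.412) = -0.222, z(0.488) = -0.030, d' = -0.192
Session 2: z(0.711) = 0.556, z(0.194) = -0.863, d' = 1.419
Δd' = d'_Session 1 − d'_Session 2 = -0.192 − 1.419 = -1.611
Session 2 has the higher sensitivity.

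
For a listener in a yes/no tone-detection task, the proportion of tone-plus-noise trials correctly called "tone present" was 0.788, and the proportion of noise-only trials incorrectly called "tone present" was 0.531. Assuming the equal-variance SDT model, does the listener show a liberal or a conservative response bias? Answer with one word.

z(H) = 0.800, z(FA) = 0.078
c = −½·(z(H) + z(FA)) = -0.439
c < 0 → liberal criterion (biased toward responding “yes”).

liberal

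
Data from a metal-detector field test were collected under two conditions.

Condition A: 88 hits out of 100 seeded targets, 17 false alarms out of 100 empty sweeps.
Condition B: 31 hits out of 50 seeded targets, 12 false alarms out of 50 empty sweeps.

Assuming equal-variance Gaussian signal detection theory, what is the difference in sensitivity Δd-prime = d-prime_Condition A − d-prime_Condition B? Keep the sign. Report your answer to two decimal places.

Δd-prime = 1.12

Condition A: z(0.8800) = 1.175, z(0.1700) = -0.954, d' = 2.129
Condition B: z(0.6200) = 0.305, z(0.2400) = -0.706, d' = 1.011
Δd' = d'_Condition A − d'_Condition B = 2.129 − 1.011 = 1.118
Condition A has the higher sensitivity.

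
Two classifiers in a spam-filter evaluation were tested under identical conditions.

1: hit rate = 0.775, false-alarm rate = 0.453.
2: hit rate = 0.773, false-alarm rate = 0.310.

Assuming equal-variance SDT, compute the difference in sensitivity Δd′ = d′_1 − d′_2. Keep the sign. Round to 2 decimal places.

1: z(0.775) = 0.755, z(0.453) = -0.118, d' = 0.873
2: z(0.773) = 0.749, z(0.310) = -0.496, d' = 1.245
Δd' = d'_1 − d'_2 = 0.873 − 1.245 = -0.372
2 has the higher sensitivity.

Δd′ = -0.37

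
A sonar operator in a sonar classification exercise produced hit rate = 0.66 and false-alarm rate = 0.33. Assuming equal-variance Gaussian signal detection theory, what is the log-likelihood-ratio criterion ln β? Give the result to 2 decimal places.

z(0.66) = 0.412, z(0.33) = -0.440
ln β = −½·[z(H)² − z(FA)²] = −0.5 × (0.170 − 0.194) = 0.012

ln β = 0.01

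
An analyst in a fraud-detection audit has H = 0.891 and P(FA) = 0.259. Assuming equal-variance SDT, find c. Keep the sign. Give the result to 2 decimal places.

c = -0.29

Φ⁻¹(H) = 1.232
Φ⁻¹(FA) = -0.646
c = −½·[z(H) + z(FA)] = −0.5 × (1.232 + (-0.646)) = -0.293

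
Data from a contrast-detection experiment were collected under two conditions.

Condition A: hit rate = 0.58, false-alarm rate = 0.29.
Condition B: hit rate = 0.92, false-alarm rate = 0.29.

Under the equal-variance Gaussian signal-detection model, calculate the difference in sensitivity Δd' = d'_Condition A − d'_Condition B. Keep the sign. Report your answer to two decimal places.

Condition A: z(0.58) = 0.202, z(0.29) = -0.553, d' = 0.755
Condition B: z(0.92) = 1.405, z(0.29) = -0.553, d' = 1.958
Δd' = d'_Condition A − d'_Condition B = 0.755 − 1.958 = -1.203
Condition B has the higher sensitivity.

Δd' = -1.20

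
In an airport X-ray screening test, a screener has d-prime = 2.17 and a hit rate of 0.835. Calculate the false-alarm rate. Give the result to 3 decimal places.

z(hit rate) = z(0.835) = 0.9741
z(FA) = z(H) − d' = 0.9741 − 2.17 = -1.1959
false-alarm rate = Φ(-1.1959) = 0.1159

false-alarm rate = 0.116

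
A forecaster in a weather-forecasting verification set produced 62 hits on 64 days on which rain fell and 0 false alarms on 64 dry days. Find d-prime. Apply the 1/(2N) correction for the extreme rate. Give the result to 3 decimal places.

d-prime = 4.280

The false-alarm rate is 0/64 = 0, so apply the 1/(2N) correction: FA → 1/(2·64) = 0.00781.
z(H) = z(0.96875) = 1.8627
z(FA) = z(0.00781) = -2.4177
d' = 1.8627 − (-2.4177) = 4.2804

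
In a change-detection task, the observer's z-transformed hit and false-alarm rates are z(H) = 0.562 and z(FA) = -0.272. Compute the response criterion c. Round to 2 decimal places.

c = −½·[z(H) + z(FA)] = −½·(0.562 + (-0.272)) = -0.145

c = -0.15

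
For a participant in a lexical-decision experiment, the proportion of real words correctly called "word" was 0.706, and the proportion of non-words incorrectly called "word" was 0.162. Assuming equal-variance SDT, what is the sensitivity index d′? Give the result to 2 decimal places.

d′ = 1.53

z(0.706) = 0.542, z(0.162) = -0.986
d' = z(H) − z(FA) = 0.542 − (-0.986) = 1.528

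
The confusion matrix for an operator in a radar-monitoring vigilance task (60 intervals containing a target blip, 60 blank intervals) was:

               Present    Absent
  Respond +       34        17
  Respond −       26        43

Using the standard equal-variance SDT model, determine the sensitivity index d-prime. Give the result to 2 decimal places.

H = 34/60 = 0.5667
FA = 17/60 = 0.2833
z(0.5667) = 0.1680, z(0.2833) = -0.5731
d' = z(H) − z(FA) = 0.1680 − (-0.5731) = 0.7411

d-prime = 0.74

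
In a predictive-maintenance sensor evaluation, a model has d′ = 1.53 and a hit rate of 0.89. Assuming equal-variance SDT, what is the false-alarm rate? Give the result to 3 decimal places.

z(hit rate) = z(0.89) = 1.2265
z(FA) = z(H) − d' = 1.2265 − 1.53 = -0.3035
false-alarm rate = Φ(-0.3035) = 0.3808

false-alarm rate = 0.381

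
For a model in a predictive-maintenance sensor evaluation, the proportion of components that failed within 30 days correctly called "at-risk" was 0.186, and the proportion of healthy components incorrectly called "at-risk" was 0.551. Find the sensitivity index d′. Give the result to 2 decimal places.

d′ = -1.02

Φ⁻¹(H) = -0.893
Φ⁻¹(FA) = 0.128
d' = z(H) − z(FA) = -0.893 − 0.128 = -1.021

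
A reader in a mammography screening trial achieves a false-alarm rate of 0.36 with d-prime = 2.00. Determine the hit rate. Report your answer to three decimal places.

hit rate = 0.950

z(false-alarm rate) = z(0.36) = -0.3585
z(H) = z(FA) + d' = -0.3585 + 2.00 = 1.6415
hit rate = Φ(1.6415) = 0.9497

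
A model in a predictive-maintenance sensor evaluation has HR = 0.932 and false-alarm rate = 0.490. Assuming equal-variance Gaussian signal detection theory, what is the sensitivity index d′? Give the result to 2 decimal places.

d′ = 1.52

Φ⁻¹(0.932) = 1.491, Φ⁻¹(0.490) = -0.025
d' = z(H) − z(FA) = 1.491 − (-0.025) = 1.516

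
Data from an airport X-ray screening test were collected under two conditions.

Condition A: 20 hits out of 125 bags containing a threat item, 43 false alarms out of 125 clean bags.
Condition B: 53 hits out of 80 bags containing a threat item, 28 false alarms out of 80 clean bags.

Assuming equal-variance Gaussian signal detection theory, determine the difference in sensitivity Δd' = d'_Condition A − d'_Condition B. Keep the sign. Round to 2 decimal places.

Δd' = -1.40

Condition A: z(0.1600) = -0.994, z(0.3440) = -0.402, d' = -0.592
Condition B: z(0.6625) = 0.419, z(0.3500) = -0.385, d' = 0.804
Δd' = d'_Condition A − d'_Condition B = -0.592 − 0.804 = -1.396
Condition B has the higher sensitivity.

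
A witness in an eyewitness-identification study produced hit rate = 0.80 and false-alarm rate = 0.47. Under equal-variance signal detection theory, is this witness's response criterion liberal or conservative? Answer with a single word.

liberal

z(H) = 0.842, z(FA) = -0.075
c = −½·(z(H) + z(FA)) = -0.3835
c < 0 → liberal criterion (biased toward responding “yes”).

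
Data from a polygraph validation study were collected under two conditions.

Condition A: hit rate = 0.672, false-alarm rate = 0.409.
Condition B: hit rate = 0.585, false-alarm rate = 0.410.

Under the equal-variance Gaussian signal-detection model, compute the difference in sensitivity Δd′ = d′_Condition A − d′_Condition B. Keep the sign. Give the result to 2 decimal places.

Condition A: z(0.672) = 0.445, z(0.409) = -0.230, d' = 0.675
Condition B: z(0.585) = 0.215, z(0.410) = -0.228, d' = 0.443
Δd' = d'_Condition A − d'_Condition B = 0.675 − 0.443 = 0.232
Condition A has the higher sensitivity.

Δd′ = 0.23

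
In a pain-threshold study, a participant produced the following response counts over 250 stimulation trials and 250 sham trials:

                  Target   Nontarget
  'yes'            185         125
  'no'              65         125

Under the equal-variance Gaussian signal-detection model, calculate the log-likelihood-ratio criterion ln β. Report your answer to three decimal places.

H = 185/250 = 0.7400
FA = 125/250 = 0.5000
z(H) = 0.6433
z(FA) = 0.0000
ln β = −½·[z(H)² − z(FA)²] = −0.5 × (0.4138 − 0.0000) = -0.2069

ln β = -0.207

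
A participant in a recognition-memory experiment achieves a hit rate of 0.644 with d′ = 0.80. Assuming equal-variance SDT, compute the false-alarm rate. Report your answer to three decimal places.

z(hit rate) = z(0.644) = 0.3692
z(FA) = z(H) − d' = 0.3692 − 0.80 = -0.4308
false-alarm rate = Φ(-0.4308) = 0.3333

false-alarm rate = 0.333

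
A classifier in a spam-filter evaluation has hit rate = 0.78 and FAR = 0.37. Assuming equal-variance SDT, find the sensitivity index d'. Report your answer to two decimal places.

Φ⁻¹(H) = Φ⁻¹(0.78) = 0.772
Φ⁻¹(FA) = Φ⁻¹(0.37) = -0.332
d' = z(H) − z(FA) = 0.772 − (-0.332) = 1.104

d' = 1.10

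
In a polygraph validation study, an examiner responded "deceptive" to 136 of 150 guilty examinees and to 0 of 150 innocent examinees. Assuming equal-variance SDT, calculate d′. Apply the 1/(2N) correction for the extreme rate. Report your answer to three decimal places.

The false-alarm rate is 0/150 = 0, so apply the 1/(2N) correction: FA → 1/(2·150) = 0.00333.
z(H) = z(0.90667) = 1.3205
z(FA) = z(0.00333) = -2.7134
d' = 1.3205 − (-2.7134) = 4.0339

d′ = 4.034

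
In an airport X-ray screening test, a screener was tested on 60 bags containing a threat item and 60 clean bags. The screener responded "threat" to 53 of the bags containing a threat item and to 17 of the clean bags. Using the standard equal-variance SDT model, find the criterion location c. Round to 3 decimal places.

c = -0.309

H = 53/60 = 0.8833
FA = 17/60 = 0.2833
z(0.8833) = 1.1916, z(0.2833) = -0.5731
c = −½·[z(H) + z(FA)] = −0.5 × (1.1916 + (-0.5731)) = -0.30925
c < 0: the screener has a liberal response bias.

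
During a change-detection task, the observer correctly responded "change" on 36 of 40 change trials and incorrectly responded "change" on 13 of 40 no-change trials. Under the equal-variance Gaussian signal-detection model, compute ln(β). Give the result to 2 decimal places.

H = 36/40 = 0.9000
FA = 13/40 = 0.3250
z(0.9000) = 1.282, z(0.3250) = -0.454
ln β = −½·[z(H)² − z(FA)²] = −0.5 × (1.644 − 0.206) = -0.719

ln β = -0.72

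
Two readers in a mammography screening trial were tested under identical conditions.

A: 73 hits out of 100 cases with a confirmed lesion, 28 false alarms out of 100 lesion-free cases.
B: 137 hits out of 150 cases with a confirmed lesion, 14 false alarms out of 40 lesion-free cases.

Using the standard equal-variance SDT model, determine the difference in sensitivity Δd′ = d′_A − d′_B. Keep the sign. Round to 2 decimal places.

Δd′ = -0.55

A: z(0.7300) = 0.613, z(0.2800) = -0.583, d' = 1.196
B: z(0.9133) = 1.361, z(0.3500) = -0.385, d' = 1.746
Δd' = d'_A − d'_B = 1.196 − 1.746 = -0.550
B has the higher sensitivity.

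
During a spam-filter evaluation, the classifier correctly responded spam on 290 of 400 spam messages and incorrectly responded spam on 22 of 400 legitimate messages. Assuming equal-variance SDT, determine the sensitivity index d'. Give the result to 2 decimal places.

H = 290/400 = 0.7250
FA = 22/400 = 0.0550
Φ⁻¹(H) = 0.5978
Φ⁻¹(FA) = -1.5982
d' = z(H) − z(FA) = 0.5978 − (-1.5982) = 2.1960

d' = 2.20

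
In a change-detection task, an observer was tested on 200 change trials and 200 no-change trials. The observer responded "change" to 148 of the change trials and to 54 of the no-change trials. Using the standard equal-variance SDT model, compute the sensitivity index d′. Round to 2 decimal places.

H = 148/200 = 0.7400
FA = 54/200 = 0.2700
Φ⁻¹(0.7400) = 0.6433, Φ⁻¹(0.2700) = -0.6128
d' = z(H) − z(FA) = 0.6433 − (-0.6128) = 1.2561

d′ = 1.26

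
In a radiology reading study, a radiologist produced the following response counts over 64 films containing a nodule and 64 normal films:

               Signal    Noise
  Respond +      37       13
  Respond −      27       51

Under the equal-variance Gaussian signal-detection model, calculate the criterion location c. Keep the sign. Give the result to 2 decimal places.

c = 0.32

H = 37/64 = 0.5781
FA = 13/64 = 0.2031
z(H) = z(0.5781) = 0.197
z(FA) = z(0.2031) = -0.831
c = −½·[z(H) + z(FA)] = −0.5 × (0.197 + (-0.831)) = 0.317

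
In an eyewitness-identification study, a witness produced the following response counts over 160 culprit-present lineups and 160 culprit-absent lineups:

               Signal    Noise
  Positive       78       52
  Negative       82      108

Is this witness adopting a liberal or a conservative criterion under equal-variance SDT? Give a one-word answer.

z(H) = -0.031, z(FA) = -0.454
c = −½·(z(H) + z(FA)) = 0.2425
c > 0 → conservative criterion (biased toward responding “no”).

conservative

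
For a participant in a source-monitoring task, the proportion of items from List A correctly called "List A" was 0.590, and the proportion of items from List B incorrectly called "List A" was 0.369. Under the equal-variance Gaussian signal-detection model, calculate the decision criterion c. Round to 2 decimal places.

z(0.590) = 0.2275, z(0.369) = -0.3345
c = −½·[z(H) + z(FA)] = −0.5 × (0.2275 + (-0.3345)) = 0.0535
c > 0: the participant has a conservative response bias.

c = 0.05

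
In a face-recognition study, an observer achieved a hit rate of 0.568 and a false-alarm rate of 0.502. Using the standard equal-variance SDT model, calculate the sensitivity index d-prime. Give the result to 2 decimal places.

d-prime = 0.17

Φ⁻¹(0.568) = 0.171, Φ⁻¹(0.502) = 0.005
d' = z(H) − z(FA) = 0.171 − 0.005 = 0.166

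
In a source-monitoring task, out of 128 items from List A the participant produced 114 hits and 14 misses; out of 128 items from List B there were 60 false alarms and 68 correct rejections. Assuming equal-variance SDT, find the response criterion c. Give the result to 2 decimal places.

H = 114/128 = 0.8906
FA = 60/128 = 0.4688
Φ⁻¹(H) = Φ⁻¹(0.8906) = 1.230
Φ⁻¹(FA) = Φ⁻¹(0.4688) = -0.078
c = −½·[z(H) + z(FA)] = −0.5 × (1.230 + (-0.078)) = -0.576
c < 0: the participant has a liberal response bias.

c = -0.58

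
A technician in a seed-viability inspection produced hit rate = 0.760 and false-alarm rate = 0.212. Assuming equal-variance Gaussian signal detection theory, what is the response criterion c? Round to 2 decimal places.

c = 0.05

z(0.760) = 0.7063, z(0.212) = -0.7995
c = −½·[z(H) + z(FA)] = −0.5 × (0.7063 + (-0.7995)) = 0.0466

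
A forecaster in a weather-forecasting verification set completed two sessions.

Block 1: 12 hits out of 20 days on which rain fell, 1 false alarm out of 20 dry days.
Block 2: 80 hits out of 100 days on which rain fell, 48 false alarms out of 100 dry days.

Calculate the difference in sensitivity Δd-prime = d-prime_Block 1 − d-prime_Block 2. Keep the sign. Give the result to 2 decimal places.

Block 1: z(0.6000) = 0.253, z(0.0500) = -1.645, d' = 1.898
Block 2: z(0.8000) = 0.842, z(0.4800) = -0.050, d' = 0.892
Δd' = d'_Block 1 − d'_Block 2 = 1.898 − 0.892 = 1.006
Block 1 has the higher sensitivity.

Δd-prime = 1.01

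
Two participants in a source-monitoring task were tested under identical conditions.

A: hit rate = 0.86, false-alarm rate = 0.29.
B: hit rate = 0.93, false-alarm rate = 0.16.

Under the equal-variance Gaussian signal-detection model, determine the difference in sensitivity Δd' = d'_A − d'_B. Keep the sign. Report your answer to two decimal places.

A: z(0.86) = 1.080, z(0.29) = -0.553, d' = 1.633
B: z(0.93) = 1.476, z(0.16) = -0.994, d' = 2.470
Δd' = d'_A − d'_B = 1.633 − 2.470 = -0.837
B has the higher sensitivity.

Δd' = -0.84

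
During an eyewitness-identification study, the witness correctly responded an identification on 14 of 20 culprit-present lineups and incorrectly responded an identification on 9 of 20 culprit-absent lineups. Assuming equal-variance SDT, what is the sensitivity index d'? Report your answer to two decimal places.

d' = 0.65

H = 14/20 = 0.7000
FA = 9/20 = 0.4500
z(H) = z(0.7000) = 0.5244
z(FA) = z(0.4500) = -0.1257
d' = z(H) − z(FA) = 0.5244 − (-0.1257) = 0.6501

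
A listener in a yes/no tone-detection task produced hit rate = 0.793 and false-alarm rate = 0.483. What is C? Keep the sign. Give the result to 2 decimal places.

z(H) = 0.8169
z(FA) = -0.0426
c = −½·[z(H) + z(FA)] = −0.5 × (0.8169 + (-0.0426)) = -0.38715
c < 0: the listener has a liberal response bias.

C = -0.39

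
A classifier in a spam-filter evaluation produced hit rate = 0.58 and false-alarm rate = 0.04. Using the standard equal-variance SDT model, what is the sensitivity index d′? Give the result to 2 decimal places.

z(H) = 0.202
z(FA) = -1.751
d' = z(H) − z(FA) = 0.202 − (-1.751) = 1.953

d′ = 1.95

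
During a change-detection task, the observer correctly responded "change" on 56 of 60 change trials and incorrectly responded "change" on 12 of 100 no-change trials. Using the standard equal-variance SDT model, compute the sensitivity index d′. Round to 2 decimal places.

d′ = 2.68

H = 56/60 = 0.9333
FA = 12/100 = 0.1200
z(H) = 1.5008
z(FA) = -1.1750
d' = z(H) − z(FA) = 1.5008 − (-1.1750) = 2.6758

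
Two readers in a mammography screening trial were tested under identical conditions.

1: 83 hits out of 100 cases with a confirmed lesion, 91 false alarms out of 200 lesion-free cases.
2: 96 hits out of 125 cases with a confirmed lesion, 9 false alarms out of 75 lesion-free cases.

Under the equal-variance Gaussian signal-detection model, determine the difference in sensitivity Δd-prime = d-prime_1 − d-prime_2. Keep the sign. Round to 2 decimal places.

1: z(0.8300) = 0.954, z(0.4550) = -0.113, d' = 1.067
2: z(0.7680) = 0.732, z(0.1200) = -1.175, d' = 1.907
Δd' = d'_1 − d'_2 = 1.067 − 1.907 = -0.840
2 has the higher sensitivity.

Δd-prime = -0.84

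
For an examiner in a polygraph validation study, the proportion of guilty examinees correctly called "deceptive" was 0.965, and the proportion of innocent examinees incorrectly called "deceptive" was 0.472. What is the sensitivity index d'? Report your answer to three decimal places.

d' = 1.882

z(0.965) = 1.8119, z(0.472) = -0.0702
d' = z(H) − z(FA) = 1.8119 − (-0.0702) = 1.8821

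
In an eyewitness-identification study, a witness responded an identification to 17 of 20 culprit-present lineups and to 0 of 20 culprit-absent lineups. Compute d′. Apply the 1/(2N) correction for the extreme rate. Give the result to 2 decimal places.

d′ = 3.00

The false-alarm rate is 0/20 = 0, so apply the 1/(2N) correction: FA → 1/(2·20) = 0.02500.
z(H) = z(0.85000) = 1.036
z(FA) = z(0.02500) = -1.960
d' = 1.036 − (-1.960) = 2.996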